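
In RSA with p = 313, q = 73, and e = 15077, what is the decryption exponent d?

10157

φ(n) = (p−1)(q−1) = 312·72 = 22464.
Need d with 15077·d ≡ 1 (mod 22464). Apply the extended Euclidean algorithm:
22464 = 1×15077 + 7387
15077 = 2×7387 + 303
7387 = 24×303 + 115
303 = 2×115 + 73
115 = 1×73 + 42
73 = 1×42 + 31
42 = 1×31 + 11
31 = 2×11 + 9
11 = 1×9 + 2
9 = 4×2 + 1
2 = 2×1 + 0
Back-substitute:
1 = 9 − 4·2
1 = −4·11 + 5·9
1 = 5·31 − 14·11
1 = −14·42 + 19·31
1 = 19·73 − 33·42
1 = −33·115 + 52·73
1 = 52·303 − 137·115
1 = −137·7387 + 3340·303
1 = 3340·15077 − 6817·7387
1 = −6817·22464 + 10157·15077
So 15077·10157 ≡ 1 (mod 22464), hence d = 10157.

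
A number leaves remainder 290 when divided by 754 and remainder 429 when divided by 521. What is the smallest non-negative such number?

375028

Write x = 290 + 754·k. Then 754·k ≡ 429 − 290 ≡ 139 (mod 521).
Need 754⁻¹ mod 521. Extended Euclid on (521, 233):
521 = 2·233 + 55
233 = 4·55 + 13
55 = 4·13 + 3
13 = 4·3 + 1
3 = 3·1 + 0
Back-substitute:
1 = 13 − 4·3
1 = −4·55 + 17·13
1 = 17·233 − 72·55
1 = −72·521 + 161·233
754⁻¹ ≡ 161 (mod 521), so k ≡ 161·139 ≡ 497 (mod 521).
x = 290 + 754·497 = 375028.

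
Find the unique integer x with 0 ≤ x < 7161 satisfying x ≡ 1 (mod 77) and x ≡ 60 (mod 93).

2850

Write x = 1 + 77·k. Then 77·k ≡ 60 − 1 ≡ 59 (mod 93).
Need 77⁻¹ mod 93. Extended Euclid on (93, 77):
93 = 1*77 + 16
77 = 4*16 + 13
16 = 1*13 + 3
13 = 4*3 + 1
3 = 3*1 + 0
Back-substitute:
1 = 13 − 4·3
1 = −4·16 + 5·13
1 = 5·77 − 24·16
1 = −24·93 + 29·77
77⁻¹ ≡ 29 (mod 93), so k ≡ 29·59 ≡ 37 (mod 93).
x = 1 + 77·37 = 2850.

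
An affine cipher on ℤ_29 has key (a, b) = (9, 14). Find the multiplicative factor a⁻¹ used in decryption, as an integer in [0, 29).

13

Extended Euclidean algorithm:
29 = 3·9 + 2
9 = 4·2 + 1
2 = 2·1 + 0
gcd = 1, so the inverse exists. Back-substitute:
1 = 9 − 4·2
1 = −4·29 + 13·9
So 9·13 ≡ 1 (mod 29).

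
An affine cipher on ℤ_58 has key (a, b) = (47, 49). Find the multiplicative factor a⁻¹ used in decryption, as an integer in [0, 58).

Apply the Euclidean algorithm to 58 and 47:
58 = 1·47 + 11
47 = 4·11 + 3
11 = 3·3 + 2
3 = 1·2 + 1
2 = 2·1 + 0
The gcd is 1. Working backward:
1 = 3 − 2
1 = −11 + 4·3
1 = 4·47 − 17·11
1 = −17·58 + 21·47
So 47·21 ≡ 1 (mod 58).

21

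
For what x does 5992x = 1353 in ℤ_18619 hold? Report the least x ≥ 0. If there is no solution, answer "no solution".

15080

First find gcd(5992, 18619):
18619 = 3*5992 + 643
5992 = 9*643 + 205
643 = 3*205 + 28
205 = 7*28 + 9
28 = 3*9 + 1
9 = 9*1 + 0
gcd = 1, so a unique solution mod 18619 exists.
Back-substitute for the Bézout coefficients:
1 = 28 − 3·9
1 = −3·205 + 22·28
1 = 22·643 − 69·205
1 = −69·5992 + 643·643
1 = 643·18619 − 1998·5992
So 5992·(-1998) ≡ 1 (mod 18619), giving 5992⁻¹ ≡ 16621.
x ≡ 5992⁻¹·1353 ≡ 16621·1353 ≡ 15080 (mod 18619).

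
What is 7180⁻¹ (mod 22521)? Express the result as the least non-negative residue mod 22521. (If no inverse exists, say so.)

16621

Run Euclid on (22521, 7180):
22521 = 3·7180 + 981
7180 = 7·981 + 313
981 = 3·313 + 42
313 = 7·42 + 19
42 = 2·19 + 4
19 = 4·4 + 3
4 = 1·3 + 1
3 = 3·1 + 0
Since gcd(7180, 22521) = 1, back-substitute to write 1 as a combination:
1 = 4 − 3
1 = −19 + 5·4
1 = 5·42 − 11·19
1 = −11·313 + 82·42
1 = 82·981 − 257·313
1 = −257·7180 + 1881·981
1 = 1881·22521 − 5900·7180
Hence 7180⁻¹ ≡ -5900 ≡ 16621 (mod 22521).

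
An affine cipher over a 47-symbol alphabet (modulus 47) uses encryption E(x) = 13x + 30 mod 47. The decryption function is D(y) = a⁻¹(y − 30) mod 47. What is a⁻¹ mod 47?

Extended Euclidean algorithm:
47 = 3·13 + 8
13 = 1·8 + 5
8 = 1·5 + 3
5 = 1·3 + 2
3 = 1·2 + 1
2 = 2·1 + 0
The gcd is 1. Working backward:
1 = 3 − 2
1 = −5 + 2·3
1 = 2·8 − 3·5
1 = −3·13 + 5·8
1 = 5·47 − 18·13
Hence 13⁻¹ ≡ -18 ≡ 29 (mod 47).

29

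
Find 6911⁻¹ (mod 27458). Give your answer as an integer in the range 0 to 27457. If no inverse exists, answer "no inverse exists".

16091

Apply the Euclidean algorithm to 27458 and 6911:
27458 = 3*6911 + 6725
6911 = 1*6725 + 186
6725 = 36*186 + 29
186 = 6*29 + 12
29 = 2*12 + 5
12 = 2*5 + 2
5 = 2*2 + 1
2 = 2*1 + 0
The gcd is 1. Working backward:
1 = 5 − 2·2
1 = −2·12 + 5·5
1 = 5·29 − 12·12
1 = −12·186 + 77·29
1 = 77·6725 − 2784·186
1 = −2784·6911 + 2861·6725
1 = 2861·27458 − 11367·6911
Thus 6911·(-11367) ≡ 1 (mod 27458); reducing, -11367 mod 27458 = 16091.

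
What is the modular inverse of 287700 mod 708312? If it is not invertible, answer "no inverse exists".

no inverse exists

Compute gcd(287700, 708312):
708312 = 2·287700 + 132912
287700 = 2·132912 + 21876
132912 = 6·21876 + 1656
21876 = 13·1656 + 348
1656 = 4·348 + 264
348 = 1·264 + 84
264 = 3·84 + 12
84 = 7·12 + 0
gcd(287700, 708312) = 12 ≠ 1, so 287700 has no multiplicative inverse modulo 708312.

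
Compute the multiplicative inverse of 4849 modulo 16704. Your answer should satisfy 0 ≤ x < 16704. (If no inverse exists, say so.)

Apply the Euclidean algorithm to 16704 and 4849:
16704 = 3*4849 + 2157
4849 = 2*2157 + 535
2157 = 4*535 + 17
535 = 31*17 + 8
17 = 2*8 + 1
8 = 8*1 + 0
The gcd is 1. Working backward:
1 = 17 − 2·8
1 = −2·535 + 63·17
1 = 63·2157 − 254·535
1 = −254·4849 + 571·2157
1 = 571·16704 − 1967·4849
Hence 4849⁻¹ ≡ -1967 ≡ 14737 (mod 16704).

14737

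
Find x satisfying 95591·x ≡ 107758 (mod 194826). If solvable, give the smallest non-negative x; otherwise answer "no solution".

First find gcd(95591, 194826):
194826 = 2*95591 + 3644
95591 = 26*3644 + 847
3644 = 4*847 + 256
847 = 3*256 + 79
256 = 3*79 + 19
79 = 4*19 + 3
19 = 6*3 + 1
3 = 3*1 + 0
gcd = 1, so a unique solution mod 194826 exists.
Back-substitute for the Bézout coefficients:
1 = 19 − 6·3
1 = −6·79 + 25·19
1 = 25·256 − 81·79
1 = −81·847 + 268·256
1 = 268·3644 − 1153·847
1 = −1153·95591 + 30246·3644
1 = 30246·194826 − 61645·95591
So 95591·(-61645) ≡ 1 (mod 194826), giving 95591⁻¹ ≡ 133181.
x ≡ 95591⁻¹·107758 ≡ 133181·107758 ≡ 45386 (mod 194826).

45386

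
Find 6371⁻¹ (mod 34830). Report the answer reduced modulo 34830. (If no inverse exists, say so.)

gcd(34830, 6371) by repeated division:
34830 = 5×6371 + 2975
6371 = 2×2975 + 421
2975 = 7×421 + 28
421 = 15×28 + 1
28 = 28×1 + 0
The gcd is 1. Working backward:
1 = 421 − 15·28
1 = −15·2975 + 106·421
1 = 106·6371 − 227·2975
1 = −227·34830 + 1241·6371
So 6371·1241 ≡ 1 (mod 34830).

1241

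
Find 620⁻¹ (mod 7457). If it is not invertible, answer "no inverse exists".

6579

gcd(7457, 620) by repeated division:
7457 = 12·620 + 17
620 = 36·17 + 8
17 = 2·8 + 1
8 = 8·1 + 0
Since gcd(620, 7457) = 1, back-substitute to write 1 as a combination:
1 = 17 − 2·8
1 = −2·620 + 73·17
1 = 73·7457 − 878·620
Thus 620·(-878) ≡ 1 (mod 7457); reducing, -878 mod 7457 = 6579.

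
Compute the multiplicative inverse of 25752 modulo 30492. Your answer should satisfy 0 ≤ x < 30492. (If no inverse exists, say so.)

Compute gcd(25752, 30492):
30492 = 1·25752 + 4740
25752 = 5·4740 + 2052
4740 = 2·2052 + 636
2052 = 3·636 + 144
636 = 4·144 + 60
144 = 2·60 + 24
60 = 2·24 + 12
24 = 2·12 + 0
The gcd is 12, not 1, hence no inverse exists.

no inverse exists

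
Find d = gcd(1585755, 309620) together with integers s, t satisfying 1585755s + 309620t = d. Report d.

5

Euclidean algorithm:
1585755 = 5·309620 + 37655
309620 = 8·37655 + 8380
37655 = 4·8380 + 4135
8380 = 2·4135 + 110
4135 = 37·110 + 65
110 = 1·65 + 45
65 = 1·45 + 20
45 = 2·20 + 5
20 = 4·5 + 0
gcd(1585755, 309620) = 5.
Working backward:
5 = 45 − 2·20
5 = −2·65 + 3·45
5 = 3·110 − 5·65
5 = −5·4135 + 188·110
5 = 188·8380 − 381·4135
5 = −381·37655 + 1712·8380
5 = 1712·309620 − 14077·37655
5 = −14077·1585755 + 72097·309620
So 5 = (-14077)·1585755 + (72097)·309620.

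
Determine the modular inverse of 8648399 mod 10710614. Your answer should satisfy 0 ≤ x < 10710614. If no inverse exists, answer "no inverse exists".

Run Euclid on (10710614, 8648399):
10710614 = 1·8648399 + 2062215
8648399 = 4·2062215 + 399539
2062215 = 5·399539 + 64520
399539 = 6·64520 + 12419
64520 = 5·12419 + 2425
12419 = 5·2425 + 294
2425 = 8·294 + 73
294 = 4·73 + 2
73 = 36·2 + 1
2 = 2·1 + 0
gcd = 1, so the inverse exists. Back-substitute:
1 = 73 − 36·2
1 = −36·294 + 145·73
1 = 145·2425 − 1196·294
1 = −1196·12419 + 6125·2425
1 = 6125·64520 − 31821·12419
1 = −31821·399539 + 197051·64520
1 = 197051·2062215 − 1017076·399539
1 = −1017076·8648399 + 4265355·2062215
1 = 4265355·10710614 − 5282431·8648399
So 8648399·(-5282431) ≡ 1 (mod 10710614), and -5282431 ≡ 5428183 (mod 10710614).

5428183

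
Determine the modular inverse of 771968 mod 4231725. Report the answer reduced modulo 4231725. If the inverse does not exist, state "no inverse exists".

3201482

Apply the Euclidean algorithm to 4231725 and 771968:
4231725 = 5×771968 + 371885
771968 = 2×371885 + 28198
371885 = 13×28198 + 5311
28198 = 5×5311 + 1643
5311 = 3×1643 + 382
1643 = 4×382 + 115
382 = 3×115 + 37
115 = 3×37 + 4
37 = 9×4 + 1
4 = 4×1 + 0
The gcd is 1. Working backward:
1 = 37 − 9·4
1 = −9·115 + 28·37
1 = 28·382 − 93·115
1 = −93·1643 + 400·382
1 = 400·5311 − 1293·1643
1 = −1293·28198 + 6865·5311
1 = 6865·371885 − 90538·28198
1 = −90538·771968 + 187941·371885
1 = 187941·4231725 − 1030243·771968
Hence 771968⁻¹ ≡ -1030243 ≡ 3201482 (mod 4231725).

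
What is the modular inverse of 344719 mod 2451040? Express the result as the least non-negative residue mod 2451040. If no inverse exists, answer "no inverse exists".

2385519

Run Euclid on (2451040, 344719):
2451040 = 7·344719 + 38007
344719 = 9·38007 + 2656
38007 = 14·2656 + 823
2656 = 3·823 + 187
823 = 4·187 + 75
187 = 2·75 + 37
75 = 2·37 + 1
37 = 37·1 + 0
gcd = 1, so the inverse exists. Back-substitute:
1 = 75 − 2·37
1 = −2·187 + 5·75
1 = 5·823 − 22·187
1 = −22·2656 + 71·823
1 = 71·38007 − 1016·2656
1 = −1016·344719 + 9215·38007
1 = 9215·2451040 − 65521·344719
Hence 344719⁻¹ ≡ -65521 ≡ 2385519 (mod 2451040).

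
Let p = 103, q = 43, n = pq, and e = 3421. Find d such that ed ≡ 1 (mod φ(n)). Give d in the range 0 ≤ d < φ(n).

φ(n) = (p−1)(q−1) = 102·42 = 4284.
Need d with 3421·d ≡ 1 (mod 4284). Apply the extended Euclidean algorithm:
4284 = 1*3421 + 863
3421 = 3*863 + 832
863 = 1*832 + 31
832 = 26*31 + 26
31 = 1*26 + 5
26 = 5*5 + 1
5 = 5*1 + 0
Back-substitute:
1 = 26 − 5·5
1 = −5·31 + 6·26
1 = 6·832 − 161·31
1 = −161·863 + 167·832
1 = 167·3421 − 662·863
1 = −662·4284 + 829·3421
So 3421·829 ≡ 1 (mod 4284), hence d = 829.

829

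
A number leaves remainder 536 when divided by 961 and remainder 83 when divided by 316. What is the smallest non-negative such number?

107207

Write x = 536 + 961·k. Then 961·k ≡ 83 − 536 ≡ 179 (mod 316).
Need 961⁻¹ mod 316. Extended Euclid on (316, 13):
316 = 24·13 + 4
13 = 3·4 + 1
4 = 4·1 + 0
Back-substitute:
1 = 13 − 3·4
1 = −3·316 + 73·13
961⁻¹ ≡ 73 (mod 316), so k ≡ 73·179 ≡ 111 (mod 316).
x = 536 + 961·111 = 107207.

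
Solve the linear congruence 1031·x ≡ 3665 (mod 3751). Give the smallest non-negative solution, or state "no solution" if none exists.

First find gcd(1031, 3751):
3751 = 3×1031 + 658
1031 = 1×658 + 373
658 = 1×373 + 285
373 = 1×285 + 88
285 = 3×88 + 21
88 = 4×21 + 4
21 = 5×4 + 1
4 = 4×1 + 0
gcd = 1, so a unique solution mod 3751 exists.
Back-substitute for the Bézout coefficients:
1 = 21 − 5·4
1 = −5·88 + 21·21
1 = 21·285 − 68·88
1 = −68·373 + 89·285
1 = 89·658 − 157·373
1 = −157·1031 + 246·658
1 = 246·3751 − 895·1031
So 1031·(-895) ≡ 1 (mod 3751), giving 1031⁻¹ ≡ 2856.
x ≡ 1031⁻¹·3665 ≡ 2856·3665 ≡ 1950 (mod 3751).

1950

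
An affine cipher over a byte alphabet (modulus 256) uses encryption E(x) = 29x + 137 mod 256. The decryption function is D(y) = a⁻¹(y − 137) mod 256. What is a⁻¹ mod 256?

Extended Euclidean algorithm:
256 = 8×29 + 24
29 = 1×24 + 5
24 = 4×5 + 4
5 = 1×4 + 1
4 = 4×1 + 0
Since gcd(29, 256) = 1, back-substitute to write 1 as a combination:
1 = 5 − 4
1 = −24 + 5·5
1 = 5·29 − 6·24
1 = −6·256 + 53·29
So 29·53 ≡ 1 (mod 256).

53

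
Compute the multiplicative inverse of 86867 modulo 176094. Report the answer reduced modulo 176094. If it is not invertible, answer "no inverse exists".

24101

Run Euclid on (176094, 86867):
176094 = 2*86867 + 2360
86867 = 36*2360 + 1907
2360 = 1*1907 + 453
1907 = 4*453 + 95
453 = 4*95 + 73
95 = 1*73 + 22
73 = 3*22 + 7
22 = 3*7 + 1
7 = 7*1 + 0
Since gcd(86867, 176094) = 1, back-substitute to write 1 as a combination:
1 = 22 − 3·7
1 = −3·73 + 10·22
1 = 10·95 − 13·73
1 = −13·453 + 62·95
1 = 62·1907 − 261·453
1 = −261·2360 + 323·1907
1 = 323·86867 − 11889·2360
1 = −11889·176094 + 24101·86867
So 86867·24101 ≡ 1 (mod 176094).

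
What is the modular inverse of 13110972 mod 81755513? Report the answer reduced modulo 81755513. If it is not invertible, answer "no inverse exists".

Euclidean algorithm on 81755513, 13110972:
81755513 = 6×13110972 + 3089681
13110972 = 4×3089681 + 752248
3089681 = 4×752248 + 80689
752248 = 9×80689 + 26047
80689 = 3×26047 + 2548
26047 = 10×2548 + 567
2548 = 4×567 + 280
567 = 2×280 + 7
280 = 40×7 + 0
gcd(13110972, 81755513) = 7 ≠ 1, so 13110972 has no multiplicative inverse modulo 81755513.

no inverse exists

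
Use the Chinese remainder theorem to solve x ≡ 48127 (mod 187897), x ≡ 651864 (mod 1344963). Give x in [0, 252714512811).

Write x = 48127 + 187897·k. Then 187897·k ≡ 651864 − 48127 ≡ 603737 (mod 1344963).
Need 187897⁻¹ mod 1344963. Extended Euclid on (1344963, 187897):
1344963 = 7×187897 + 29684
187897 = 6×29684 + 9793
29684 = 3×9793 + 305
9793 = 32×305 + 33
305 = 9×33 + 8
33 = 4×8 + 1
8 = 8×1 + 0
Back-substitute:
1 = 33 − 4·8
1 = −4·305 + 37·33
1 = 37·9793 − 1188·305
1 = −1188·29684 + 3601·9793
1 = 3601·187897 − 22794·29684
1 = −22794·1344963 + 163159·187897
187897⁻¹ ≡ 163159 (mod 1344963), so k ≡ 163159·603737 ≡ 35063 (mod 1344963).
x = 48127 + 187897·35063 = 6588280638.

6588280638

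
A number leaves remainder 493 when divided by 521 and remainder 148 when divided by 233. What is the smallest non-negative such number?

Write x = 493 + 521·k. Then 521·k ≡ 148 − 493 ≡ 121 (mod 233).
Need 521⁻¹ mod 233. Extended Euclid on (233, 55):
233 = 4*55 + 13
55 = 4*13 + 3
13 = 4*3 + 1
3 = 3*1 + 0
Back-substitute:
1 = 13 − 4·3
1 = −4·55 + 17·13
1 = 17·233 − 72·55
521⁻¹ ≡ 161 (mod 233), so k ≡ 161·121 ≡ 142 (mod 233).
x = 493 + 521·142 = 74475.

74475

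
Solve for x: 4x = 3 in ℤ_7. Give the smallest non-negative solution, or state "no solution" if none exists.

First find gcd(4, 7):
7 = 1*4 + 3
4 = 1*3 + 1
3 = 3*1 + 0
gcd = 1, so a unique solution mod 7 exists.
Back-substitute for the Bézout coefficients:
1 = 4 − 3
1 = −7 + 2·4
So 4·(2) ≡ 1 (mod 7), giving 4⁻¹ ≡ 2.
x ≡ 4⁻¹·3 ≡ 2·3 ≡ 6 (mod 7).

6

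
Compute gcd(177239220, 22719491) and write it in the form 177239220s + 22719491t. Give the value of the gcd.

Euclidean algorithm:
177239220 = 7·22719491 + 18202783
22719491 = 1·18202783 + 4516708
18202783 = 4·4516708 + 135951
4516708 = 33·135951 + 30325
135951 = 4·30325 + 14651
30325 = 2·14651 + 1023
14651 = 14·1023 + 329
1023 = 3·329 + 36
329 = 9·36 + 5
36 = 7·5 + 1
5 = 5·1 + 0
gcd(177239220, 22719491) = 1.
Working backward:
1 = 36 − 7·5
1 = −7·329 + 64·36
1 = 64·1023 − 199·329
1 = −199·14651 + 2850·1023
1 = 2850·30325 − 5899·14651
1 = −5899·135951 + 26446·30325
1 = 26446·4516708 − 878617·135951
1 = −878617·18202783 + 3540914·4516708
1 = 3540914·22719491 − 4419531·18202783
1 = −4419531·177239220 + 34477631·22719491
So 1 = (-4419531)·177239220 + (34477631)·22719491.

1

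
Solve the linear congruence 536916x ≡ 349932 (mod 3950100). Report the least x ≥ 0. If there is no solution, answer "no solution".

313027

First find gcd(536916, 3950100):
3950100 = 7×536916 + 191688
536916 = 2×191688 + 153540
191688 = 1×153540 + 38148
153540 = 4×38148 + 948
38148 = 40×948 + 228
948 = 4×228 + 36
228 = 6×36 + 12
36 = 3×12 + 0
gcd = 12 and 12 | 349932, so solutions exist. Divide through by 12: 44743x ≡ 29161 (mod 329175).
Now find 44743⁻¹ mod 329175:
329175 = 7·44743 + 15974
44743 = 2·15974 + 12795
15974 = 1·12795 + 3179
12795 = 4·3179 + 79
3179 = 40·79 + 19
79 = 4·19 + 3
19 = 6·3 + 1
3 = 3·1 + 0
Back-substitute:
1 = 19 − 6·3
1 = −6·79 + 25·19
1 = 25·3179 − 1006·79
1 = −1006·12795 + 4049·3179
1 = 4049·15974 − 5055·12795
1 = −5055·44743 + 14159·15974
1 = 14159·329175 − 104168·44743
So 44743·(-104168) ≡ 1 (mod 329175), i.e. 44743⁻¹ ≡ 225007.
Then x ≡ 225007·29161 ≡ 313027 (mod 329175); the smallest non-negative solution is x = 313027.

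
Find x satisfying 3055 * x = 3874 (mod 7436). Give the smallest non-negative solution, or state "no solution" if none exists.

454

First find gcd(3055, 7436):
7436 = 2*3055 + 1326
3055 = 2*1326 + 403
1326 = 3*403 + 117
403 = 3*117 + 52
117 = 2*52 + 13
52 = 4*13 + 0
gcd = 13 and 13 | 3874, so solutions exist. Divide through by 13: 235x ≡ 298 (mod 572).
Now find 235⁻¹ mod 572:
572 = 2×235 + 102
235 = 2×102 + 31
102 = 3×31 + 9
31 = 3×9 + 4
9 = 2×4 + 1
4 = 4×1 + 0
Back-substitute:
1 = 9 − 2·4
1 = −2·31 + 7·9
1 = 7·102 − 23·31
1 = −23·235 + 53·102
1 = 53·572 − 129·235
So 235·(-129) ≡ 1 (mod 572), i.e. 235⁻¹ ≡ 443.
Then x ≡ 443·298 ≡ 454 (mod 572); the smallest non-negative solution is x = 454.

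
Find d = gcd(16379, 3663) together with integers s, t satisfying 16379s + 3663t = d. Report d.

11

Euclidean algorithm:
16379 = 4*3663 + 1727
3663 = 2*1727 + 209
1727 = 8*209 + 55
209 = 3*55 + 44
55 = 1*44 + 11
44 = 4*11 + 0
gcd(16379, 3663) = 11.
Express as a combination:
11 = 55 − 44
11 = −209 + 4·55
11 = 4·1727 − 33·209
11 = −33·3663 + 70·1727
11 = 70·16379 − 313·3663
So 11 = (70)·16379 + (-313)·3663.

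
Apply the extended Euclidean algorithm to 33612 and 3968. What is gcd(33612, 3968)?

4

Repeated division:
33612 = 8×3968 + 1868
3968 = 2×1868 + 232
1868 = 8×232 + 12
232 = 19×12 + 4
12 = 3×4 + 0
gcd(33612, 3968) = 4.
Back-substituting:
4 = 232 − 19·12
4 = −19·1868 + 153·232
4 = 153·3968 − 325·1868
4 = −325·33612 + 2753·3968
So 4 = (-325)·33612 + (2753)·3968.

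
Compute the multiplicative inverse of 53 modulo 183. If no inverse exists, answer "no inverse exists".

38

Run Euclid on (183, 53):
183 = 3*53 + 24
53 = 2*24 + 5
24 = 4*5 + 4
5 = 1*4 + 1
4 = 4*1 + 0
The gcd is 1. Working backward:
1 = 5 − 4
1 = −24 + 5·5
1 = 5·53 − 11·24
1 = −11·183 + 38·53
So 53·38 ≡ 1 (mod 183).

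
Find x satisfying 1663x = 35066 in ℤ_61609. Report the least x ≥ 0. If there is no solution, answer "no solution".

First find gcd(1663, 61609):
61609 = 37*1663 + 78
1663 = 21*78 + 25
78 = 3*25 + 3
25 = 8*3 + 1
3 = 3*1 + 0
gcd = 1, so a unique solution mod 61609 exists.
Back-substitute for the Bézout coefficients:
1 = 25 − 8·3
1 = −8·78 + 25·25
1 = 25·1663 − 533·78
1 = −533·61609 + 19746·1663
So 1663·(19746) ≡ 1 (mod 61609), giving 1663⁻¹ ≡ 19746.
x ≡ 1663⁻¹·35066 ≡ 19746·35066 ≡ 51294 (mod 61609).

51294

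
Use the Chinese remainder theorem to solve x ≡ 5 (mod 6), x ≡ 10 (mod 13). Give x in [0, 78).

23

Write x = 5 + 6·k. Then 6·k ≡ 10 − 5 ≡ 5 (mod 13).
Need 6⁻¹ mod 13. Extended Euclid on (13, 6):
13 = 2·6 + 1
6 = 6·1 + 0
Back-substitute:
1 = 13 − 2·6
6⁻¹ ≡ 11 (mod 13), so k ≡ 11·5 ≡ 3 (mod 13).
x = 5 + 6·3 = 23.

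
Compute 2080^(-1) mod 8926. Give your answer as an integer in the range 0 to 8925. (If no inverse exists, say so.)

no inverse exists

Euclidean algorithm on 8926, 2080:
8926 = 4*2080 + 606
2080 = 3*606 + 262
606 = 2*262 + 82
262 = 3*82 + 16
82 = 5*16 + 2
16 = 8*2 + 0
The gcd is 2, not 1, hence no inverse exists.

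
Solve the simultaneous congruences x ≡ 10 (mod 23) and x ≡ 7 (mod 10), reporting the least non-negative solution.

Write x = 10 + 23·k. Then 23·k ≡ 7 − 10 ≡ 7 (mod 10).
Need 23⁻¹ mod 10. Extended Euclid on (10, 3):
10 = 3×3 + 1
3 = 3×1 + 0
Back-substitute:
1 = 10 − 3·3
23⁻¹ ≡ 7 (mod 10), so k ≡ 7·7 ≡ 9 (mod 10).
x = 10 + 23·9 = 217.

217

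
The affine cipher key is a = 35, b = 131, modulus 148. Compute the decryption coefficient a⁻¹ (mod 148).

55

gcd(148, 35) by repeated division:
148 = 4·35 + 8
35 = 4·8 + 3
8 = 2·3 + 2
3 = 1·2 + 1
2 = 2·1 + 0
Since gcd(35, 148) = 1, back-substitute to write 1 as a combination:
1 = 3 − 2
1 = −8 + 3·3
1 = 3·35 − 13·8
1 = −13·148 + 55·35
So 35·55 ≡ 1 (mod 148).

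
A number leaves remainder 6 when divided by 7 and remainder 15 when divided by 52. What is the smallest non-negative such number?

Write x = 6 + 7·k. Then 7·k ≡ 15 − 6 ≡ 9 (mod 52).
Need 7⁻¹ mod 52. Extended Euclid on (52, 7):
52 = 7*7 + 3
7 = 2*3 + 1
3 = 3*1 + 0
Back-substitute:
1 = 7 − 2·3
1 = −2·52 + 15·7
7⁻¹ ≡ 15 (mod 52), so k ≡ 15·9 ≡ 31 (mod 52).
x = 6 + 7·31 = 223.

223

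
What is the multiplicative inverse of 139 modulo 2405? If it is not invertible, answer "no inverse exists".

gcd(2405, 139) by repeated division:
2405 = 17·139 + 42
139 = 3·42 + 13
42 = 3·13 + 3
13 = 4·3 + 1
3 = 3·1 + 0
The gcd is 1. Working backward:
1 = 13 − 4·3
1 = −4·42 + 13·13
1 = 13·139 − 43·42
1 = −43·2405 + 744·139
So 139·744 ≡ 1 (mod 2405).

744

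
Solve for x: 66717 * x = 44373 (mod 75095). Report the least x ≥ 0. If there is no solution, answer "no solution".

5059

First find gcd(66717, 75095):
75095 = 1×66717 + 8378
66717 = 7×8378 + 8071
8378 = 1×8071 + 307
8071 = 26×307 + 89
307 = 3×89 + 40
89 = 2×40 + 9
40 = 4×9 + 4
9 = 2×4 + 1
4 = 4×1 + 0
gcd = 1, so a unique solution mod 75095 exists.
Back-substitute for the Bézout coefficients:
1 = 9 − 2·4
1 = −2·40 + 9·9
1 = 9·89 − 20·40
1 = −20·307 + 69·89
1 = 69·8071 − 1814·307
1 = −1814·8378 + 1883·8071
1 = 1883·66717 − 14995·8378
1 = −14995·75095 + 16878·66717
So 66717·(16878) ≡ 1 (mod 75095), giving 66717⁻¹ ≡ 16878.
x ≡ 66717⁻¹·44373 ≡ 16878·44373 ≡ 5059 (mod 75095).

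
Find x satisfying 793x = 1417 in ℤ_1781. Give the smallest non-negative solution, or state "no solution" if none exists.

First find gcd(793, 1781):
1781 = 2×793 + 195
793 = 4×195 + 13
195 = 15×13 + 0
gcd = 13 and 13 | 1417, so solutions exist. Divide through by 13: 61x ≡ 109 (mod 137).
Now find 61⁻¹ mod 137:
137 = 2*61 + 15
61 = 4*15 + 1
15 = 15*1 + 0
Back-substitute:
1 = 61 − 4·15
1 = −4·137 + 9·61
So 61⁻¹ ≡ 9 (mod 137).
Then x ≡ 9·109 ≡ 22 (mod 137); the smallest non-negative solution is x = 22.

22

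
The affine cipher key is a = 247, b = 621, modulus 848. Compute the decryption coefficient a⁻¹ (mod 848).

gcd(848, 247) by repeated division:
848 = 3·247 + 107
247 = 2·107 + 33
107 = 3·33 + 8
33 = 4·8 + 1
8 = 8·1 + 0
gcd = 1, so the inverse exists. Back-substitute:
1 = 33 − 4·8
1 = −4·107 + 13·33
1 = 13·247 − 30·107
1 = −30·848 + 103·247
So 247·103 ≡ 1 (mod 848).

103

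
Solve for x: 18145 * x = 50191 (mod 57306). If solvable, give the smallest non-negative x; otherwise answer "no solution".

First find gcd(18145, 57306):
57306 = 3×18145 + 2871
18145 = 6×2871 + 919
2871 = 3×919 + 114
919 = 8×114 + 7
114 = 16×7 + 2
7 = 3×2 + 1
2 = 2×1 + 0
gcd = 1, so a unique solution mod 57306 exists.
Back-substitute for the Bézout coefficients:
1 = 7 − 3·2
1 = −3·114 + 49·7
1 = 49·919 − 395·114
1 = −395·2871 + 1234·919
1 = 1234·18145 − 7799·2871
1 = −7799·57306 + 24631·18145
So 18145·(24631) ≡ 1 (mod 57306), giving 18145⁻¹ ≡ 24631.
x ≡ 18145⁻¹·50191 ≡ 24631·50191 ≡ 49489 (mod 57306).

49489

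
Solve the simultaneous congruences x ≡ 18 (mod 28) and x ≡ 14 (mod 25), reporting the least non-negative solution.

Write x = 18 + 28·k. Then 28·k ≡ 14 − 18 ≡ 21 (mod 25).
Need 28⁻¹ mod 25. Extended Euclid on (25, 3):
25 = 8·3 + 1
3 = 3·1 + 0
Back-substitute:
1 = 25 − 8·3
28⁻¹ ≡ 17 (mod 25), so k ≡ 17·21 ≡ 7 (mod 25).
x = 18 + 28·7 = 214.

214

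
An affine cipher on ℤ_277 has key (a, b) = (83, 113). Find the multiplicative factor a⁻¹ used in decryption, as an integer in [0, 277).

Apply the Euclidean algorithm to 277 and 83:
277 = 3×83 + 28
83 = 2×28 + 27
28 = 1×27 + 1
27 = 27×1 + 0
Since gcd(83, 277) = 1, back-substitute to write 1 as a combination:
1 = 28 − 27
1 = −83 + 3·28
1 = 3·277 − 10·83
Thus 83·(-10) ≡ 1 (mod 277); reducing, -10 mod 277 = 267.

267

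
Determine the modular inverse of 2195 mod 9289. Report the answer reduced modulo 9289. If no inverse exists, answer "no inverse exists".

gcd(9289, 2195) by repeated division:
9289 = 4*2195 + 509
2195 = 4*509 + 159
509 = 3*159 + 32
159 = 4*32 + 31
32 = 1*31 + 1
31 = 31*1 + 0
The gcd is 1. Working backward:
1 = 32 − 31
1 = −159 + 5·32
1 = 5·509 − 16·159
1 = −16·2195 + 69·509
1 = 69·9289 − 292·2195
Thus 2195·(-292) ≡ 1 (mod 9289); reducing, -292 mod 9289 = 8997.

8997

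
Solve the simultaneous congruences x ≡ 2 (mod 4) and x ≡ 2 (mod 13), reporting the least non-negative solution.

Write x = 2 + 4·k. Then 4·k ≡ 2 − 2 ≡ 0 (mod 13).
Need 4⁻¹ mod 13. Extended Euclid on (13, 4):
13 = 3·4 + 1
4 = 4·1 + 0
Back-substitute:
1 = 13 − 3·4
4⁻¹ ≡ 10 (mod 13), so k ≡ 10·0 ≡ 0 (mod 13).
x = 2 + 4·0 = 2.

2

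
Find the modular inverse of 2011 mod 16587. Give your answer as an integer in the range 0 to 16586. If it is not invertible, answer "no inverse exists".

12166

Apply the Euclidean algorithm to 16587 and 2011:
16587 = 8×2011 + 499
2011 = 4×499 + 15
499 = 33×15 + 4
15 = 3×4 + 3
4 = 1×3 + 1
3 = 3×1 + 0
The gcd is 1. Working backward:
1 = 4 − 3
1 = −15 + 4·4
1 = 4·499 − 133·15
1 = −133·2011 + 536·499
1 = 536·16587 − 4421·2011
Hence 2011⁻¹ ≡ -4421 ≡ 12166 (mod 16587).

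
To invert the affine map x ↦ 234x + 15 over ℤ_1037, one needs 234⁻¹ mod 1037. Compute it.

Extended Euclidean algorithm:
1037 = 4·234 + 101
234 = 2·101 + 32
101 = 3·32 + 5
32 = 6·5 + 2
5 = 2·2 + 1
2 = 2·1 + 0
Since gcd(234, 1037) = 1, back-substitute to write 1 as a combination:
1 = 5 − 2·2
1 = −2·32 + 13·5
1 = 13·101 − 41·32
1 = −41·234 + 95·101
1 = 95·1037 − 421·234
Thus 234·(-421) ≡ 1 (mod 1037); reducing, -421 mod 1037 = 616.

616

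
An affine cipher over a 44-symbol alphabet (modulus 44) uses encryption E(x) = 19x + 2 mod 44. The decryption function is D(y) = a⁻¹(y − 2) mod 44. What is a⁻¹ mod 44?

7

Extended Euclidean algorithm:
44 = 2×19 + 6
19 = 3×6 + 1
6 = 6×1 + 0
Since gcd(19, 44) = 1, back-substitute to write 1 as a combination:
1 = 19 − 3·6
1 = −3·44 + 7·19
So 19·7 ≡ 1 (mod 44).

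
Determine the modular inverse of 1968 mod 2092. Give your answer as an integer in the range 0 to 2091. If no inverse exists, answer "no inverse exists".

no inverse exists

Euclidean algorithm on 2092, 1968:
2092 = 1×1968 + 124
1968 = 15×124 + 108
124 = 1×108 + 16
108 = 6×16 + 12
16 = 1×12 + 4
12 = 3×4 + 0
gcd(1968, 2092) = 4 ≠ 1, so 1968 has no multiplicative inverse modulo 2092.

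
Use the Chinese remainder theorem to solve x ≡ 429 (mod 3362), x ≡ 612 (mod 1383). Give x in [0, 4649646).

Write x = 429 + 3362·k. Then 3362·k ≡ 612 − 429 ≡ 183 (mod 1383).
Need 3362⁻¹ mod 1383. Extended Euclid on (1383, 596):
1383 = 2×596 + 191
596 = 3×191 + 23
191 = 8×23 + 7
23 = 3×7 + 2
7 = 3×2 + 1
2 = 2×1 + 0
Back-substitute:
1 = 7 − 3·2
1 = −3·23 + 10·7
1 = 10·191 − 83·23
1 = −83·596 + 259·191
1 = 259·1383 − 601·596
3362⁻¹ ≡ 782 (mod 1383), so k ≡ 782·183 ≡ 657 (mod 1383).
x = 429 + 3362·657 = 2209263.

2209263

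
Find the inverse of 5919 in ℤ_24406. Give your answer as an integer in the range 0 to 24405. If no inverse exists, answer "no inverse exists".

16683

gcd(24406, 5919) by repeated division:
24406 = 4×5919 + 730
5919 = 8×730 + 79
730 = 9×79 + 19
79 = 4×19 + 3
19 = 6×3 + 1
3 = 3×1 + 0
gcd = 1, so the inverse exists. Back-substitute:
1 = 19 − 6·3
1 = −6·79 + 25·19
1 = 25·730 − 231·79
1 = −231·5919 + 1873·730
1 = 1873·24406 − 7723·5919
Hence 5919⁻¹ ≡ -7723 ≡ 16683 (mod 24406).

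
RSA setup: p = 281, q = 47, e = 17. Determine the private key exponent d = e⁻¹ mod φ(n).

φ(n) = (p−1)(q−1) = 280·46 = 12880.
Need d with 17·d ≡ 1 (mod 12880). Apply the extended Euclidean algorithm:
12880 = 757·17 + 11
17 = 1·11 + 6
11 = 1·6 + 5
6 = 1·5 + 1
5 = 5·1 + 0
Back-substitute:
1 = 6 − 5
1 = −11 + 2·6
1 = 2·17 − 3·11
1 = −3·12880 + 2273·17
So 17·2273 ≡ 1 (mod 12880), hence d = 2273.

2273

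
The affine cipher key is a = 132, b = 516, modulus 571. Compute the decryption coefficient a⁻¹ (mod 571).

Apply the Euclidean algorithm to 571 and 132:
571 = 4×132 + 43
132 = 3×43 + 3
43 = 14×3 + 1
3 = 3×1 + 0
Since gcd(132, 571) = 1, back-substitute to write 1 as a combination:
1 = 43 − 14·3
1 = −14·132 + 43·43
1 = 43·571 − 186·132
So 132·(-186) ≡ 1 (mod 571), and -186 ≡ 385 (mod 571).

385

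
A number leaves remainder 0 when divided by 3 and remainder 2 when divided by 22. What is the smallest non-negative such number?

24

Write x = 0 + 3·k. Then 3·k ≡ 2 − 0 ≡ 2 (mod 22).
Need 3⁻¹ mod 22. Extended Euclid on (22, 3):
22 = 7·3 + 1
3 = 3·1 + 0
Back-substitute:
1 = 22 − 7·3
3⁻¹ ≡ 15 (mod 22), so k ≡ 15·2 ≡ 8 (mod 22).
x = 0 + 3·8 = 24.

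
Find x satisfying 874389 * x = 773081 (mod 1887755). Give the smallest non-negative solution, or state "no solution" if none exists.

1151384

First find gcd(874389, 1887755):
1887755 = 2×874389 + 138977
874389 = 6×138977 + 40527
138977 = 3×40527 + 17396
40527 = 2×17396 + 5735
17396 = 3×5735 + 191
5735 = 30×191 + 5
191 = 38×5 + 1
5 = 5×1 + 0
gcd = 1, so a unique solution mod 1887755 exists.
Back-substitute for the Bézout coefficients:
1 = 191 − 38·5
1 = −38·5735 + 1141·191
1 = 1141·17396 − 3461·5735
1 = −3461·40527 + 8063·17396
1 = 8063·138977 − 27650·40527
1 = −27650·874389 + 173963·138977
1 = 173963·1887755 − 375576·874389
So 874389·(-375576) ≡ 1 (mod 1887755), giving 874389⁻¹ ≡ 1512179.
x ≡ 874389⁻¹·773081 ≡ 1512179·773081 ≡ 1151384 (mod 1887755).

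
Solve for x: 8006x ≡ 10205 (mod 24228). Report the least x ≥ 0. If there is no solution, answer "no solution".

gcd(8006, 24228):
24228 = 3×8006 + 210
8006 = 38×210 + 26
210 = 8×26 + 2
26 = 13×2 + 0
gcd = 2, but 2 ∤ 10205, so the congruence has no solution.

no solution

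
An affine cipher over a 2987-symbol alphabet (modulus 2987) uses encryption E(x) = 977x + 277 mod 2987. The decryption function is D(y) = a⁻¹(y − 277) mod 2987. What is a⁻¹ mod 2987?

Apply the Euclidean algorithm to 2987 and 977:
2987 = 3*977 + 56
977 = 17*56 + 25
56 = 2*25 + 6
25 = 4*6 + 1
6 = 6*1 + 0
Since gcd(977, 2987) = 1, back-substitute to write 1 as a combination:
1 = 25 − 4·6
1 = −4·56 + 9·25
1 = 9·977 − 157·56
1 = −157·2987 + 480·977
So 977·480 ≡ 1 (mod 2987).

480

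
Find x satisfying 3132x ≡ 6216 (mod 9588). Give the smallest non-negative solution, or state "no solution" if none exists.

602

First find gcd(3132, 9588):
9588 = 3×3132 + 192
3132 = 16×192 + 60
192 = 3×60 + 12
60 = 5×12 + 0
gcd = 12 and 12 | 6216, so solutions exist. Divide through by 12: 261x ≡ 518 (mod 799).
Now find 261⁻¹ mod 799:
799 = 3×261 + 16
261 = 16×16 + 5
16 = 3×5 + 1
5 = 5×1 + 0
Back-substitute:
1 = 16 − 3·5
1 = −3·261 + 49·16
1 = 49·799 − 150·261
So 261·(-150) ≡ 1 (mod 799), i.e. 261⁻¹ ≡ 649.
Then x ≡ 649·518 ≡ 602 (mod 799); the smallest non-negative solution is x = 602.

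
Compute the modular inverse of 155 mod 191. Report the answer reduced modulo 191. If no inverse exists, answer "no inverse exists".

Extended Euclidean algorithm:
191 = 1×155 + 36
155 = 4×36 + 11
36 = 3×11 + 3
11 = 3×3 + 2
3 = 1×2 + 1
2 = 2×1 + 0
The gcd is 1. Working backward:
1 = 3 − 2
1 = −11 + 4·3
1 = 4·36 − 13·11
1 = −13·155 + 56·36
1 = 56·191 − 69·155
Thus 155·(-69) ≡ 1 (mod 191); reducing, -69 mod 191 = 122.

122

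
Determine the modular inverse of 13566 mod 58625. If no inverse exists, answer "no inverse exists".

Euclidean algorithm on 58625, 13566:
58625 = 4·13566 + 4361
13566 = 3·4361 + 483
4361 = 9·483 + 14
483 = 34·14 + 7
14 = 2·7 + 0
Since gcd = 7 > 1, 13566 is not a unit mod 58625.

no inverse exists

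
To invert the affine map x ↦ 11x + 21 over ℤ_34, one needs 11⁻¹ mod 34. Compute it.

31

Apply the Euclidean algorithm to 34 and 11:
34 = 3*11 + 1
11 = 11*1 + 0
Since gcd(11, 34) = 1, back-substitute to write 1 as a combination:
1 = 34 − 3·11
Thus 11·(-3) ≡ 1 (mod 34); reducing, -3 mod 34 = 31.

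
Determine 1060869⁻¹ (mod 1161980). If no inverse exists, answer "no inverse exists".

639709

Extended Euclidean algorithm:
1161980 = 1×1060869 + 101111
1060869 = 10×101111 + 49759
101111 = 2×49759 + 1593
49759 = 31×1593 + 376
1593 = 4×376 + 89
376 = 4×89 + 20
89 = 4×20 + 9
20 = 2×9 + 2
9 = 4×2 + 1
2 = 2×1 + 0
Since gcd(1060869, 1161980) = 1, back-substitute to write 1 as a combination:
1 = 9 − 4·2
1 = −4·20 + 9·9
1 = 9·89 − 40·20
1 = −40·376 + 169·89
1 = 169·1593 − 716·376
1 = −716·49759 + 22365·1593
1 = 22365·101111 − 45446·49759
1 = −45446·1060869 + 476825·101111
1 = 476825·1161980 − 522271·1060869
Thus 1060869·(-522271) ≡ 1 (mod 1161980); reducing, -522271 mod 1161980 = 639709.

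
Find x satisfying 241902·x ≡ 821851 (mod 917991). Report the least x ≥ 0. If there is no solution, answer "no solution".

no solution

gcd(241902, 917991):
917991 = 3×241902 + 192285
241902 = 1×192285 + 49617
192285 = 3×49617 + 43434
49617 = 1×43434 + 6183
43434 = 7×6183 + 153
6183 = 40×153 + 63
153 = 2×63 + 27
63 = 2×27 + 9
27 = 3×9 + 0
gcd = 9, but 9 ∤ 821851, so the congruence has no solution.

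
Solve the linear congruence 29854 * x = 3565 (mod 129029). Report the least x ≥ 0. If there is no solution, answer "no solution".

First find gcd(29854, 129029):
129029 = 4*29854 + 9613
29854 = 3*9613 + 1015
9613 = 9*1015 + 478
1015 = 2*478 + 59
478 = 8*59 + 6
59 = 9*6 + 5
6 = 1*5 + 1
5 = 5*1 + 0
gcd = 1, so a unique solution mod 129029 exists.
Back-substitute for the Bézout coefficients:
1 = 6 − 5
1 = −59 + 10·6
1 = 10·478 − 81·59
1 = −81·1015 + 172·478
1 = 172·9613 − 1629·1015
1 = −1629·29854 + 5059·9613
1 = 5059·129029 − 21865·29854
So 29854·(-21865) ≡ 1 (mod 129029), giving 29854⁻¹ ≡ 107164.
x ≡ 29854⁻¹·3565 ≡ 107164·3565 ≡ 113820 (mod 129029).

113820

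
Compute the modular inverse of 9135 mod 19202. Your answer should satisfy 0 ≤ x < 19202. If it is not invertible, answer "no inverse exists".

5501

Extended Euclidean algorithm:
19202 = 2·9135 + 932
9135 = 9·932 + 747
932 = 1·747 + 185
747 = 4·185 + 7
185 = 26·7 + 3
7 = 2·3 + 1
3 = 3·1 + 0
gcd = 1, so the inverse exists. Back-substitute:
1 = 7 − 2·3
1 = −2·185 + 53·7
1 = 53·747 − 214·185
1 = −214·932 + 267·747
1 = 267·9135 − 2617·932
1 = −2617·19202 + 5501·9135
So 9135·5501 ≡ 1 (mod 19202).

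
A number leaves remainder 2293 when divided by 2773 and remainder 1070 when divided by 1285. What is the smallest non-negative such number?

Write x = 2293 + 2773·k. Then 2773·k ≡ 1070 − 2293 ≡ 62 (mod 1285).
Need 2773⁻¹ mod 1285. Extended Euclid on (1285, 203):
1285 = 6·203 + 67
203 = 3·67 + 2
67 = 33·2 + 1
2 = 2·1 + 0
Back-substitute:
1 = 67 − 33·2
1 = −33·203 + 100·67
1 = 100·1285 − 633·203
2773⁻¹ ≡ 652 (mod 1285), so k ≡ 652·62 ≡ 589 (mod 1285).
x = 2293 + 2773·589 = 1635590.

1635590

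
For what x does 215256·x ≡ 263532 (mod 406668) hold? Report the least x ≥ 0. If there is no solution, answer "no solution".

4303

First find gcd(215256, 406668):
406668 = 1×215256 + 191412
215256 = 1×191412 + 23844
191412 = 8×23844 + 660
23844 = 36×660 + 84
660 = 7×84 + 72
84 = 1×72 + 12
72 = 6×12 + 0
gcd = 12 and 12 | 263532, so solutions exist. Divide through by 12: 17938x ≡ 21961 (mod 33889).
Now find 17938⁻¹ mod 33889:
33889 = 1*17938 + 15951
17938 = 1*15951 + 1987
15951 = 8*1987 + 55
1987 = 36*55 + 7
55 = 7*7 + 6
7 = 1*6 + 1
6 = 6*1 + 0
Back-substitute:
1 = 7 − 6
1 = −55 + 8·7
1 = 8·1987 − 289·55
1 = −289·15951 + 2320·1987
1 = 2320·17938 − 2609·15951
1 = −2609·33889 + 4929·17938
So 17938⁻¹ ≡ 4929 (mod 33889).
Then x ≡ 4929·21961 ≡ 4303 (mod 33889); the smallest non-negative solution is x = 4303.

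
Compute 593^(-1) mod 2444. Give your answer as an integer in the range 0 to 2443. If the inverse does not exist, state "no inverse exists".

577

gcd(2444, 593) by repeated division:
2444 = 4×593 + 72
593 = 8×72 + 17
72 = 4×17 + 4
17 = 4×4 + 1
4 = 4×1 + 0
gcd = 1, so the inverse exists. Back-substitute:
1 = 17 − 4·4
1 = −4·72 + 17·17
1 = 17·593 − 140·72
1 = −140·2444 + 577·593
So 593·577 ≡ 1 (mod 2444).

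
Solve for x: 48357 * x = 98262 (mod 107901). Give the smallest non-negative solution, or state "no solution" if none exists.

First find gcd(48357, 107901):
107901 = 2×48357 + 11187
48357 = 4×11187 + 3609
11187 = 3×3609 + 360
3609 = 10×360 + 9
360 = 40×9 + 0
gcd = 9 and 9 | 98262, so solutions exist. Divide through by 9: 5373x ≡ 10918 (mod 11989).
Now find 5373⁻¹ mod 11989:
11989 = 2*5373 + 1243
5373 = 4*1243 + 401
1243 = 3*401 + 40
401 = 10*40 + 1
40 = 40*1 + 0
Back-substitute:
1 = 401 − 10·40
1 = −10·1243 + 31·401
1 = 31·5373 − 134·1243
1 = −134·11989 + 299·5373
So 5373⁻¹ ≡ 299 (mod 11989).
Then x ≡ 299·10918 ≡ 3474 (mod 11989); the smallest non-negative solution is x = 3474.

3474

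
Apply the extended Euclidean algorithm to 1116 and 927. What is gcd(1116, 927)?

9

Euclidean algorithm:
1116 = 1*927 + 189
927 = 4*189 + 171
189 = 1*171 + 18
171 = 9*18 + 9
18 = 2*9 + 0
gcd(1116, 927) = 9.
Express as a combination:
9 = 171 − 9·18
9 = −9·189 + 10·171
9 = 10·927 − 49·189
9 = −49·1116 + 59·927
So 9 = (-49)·1116 + (59)·927.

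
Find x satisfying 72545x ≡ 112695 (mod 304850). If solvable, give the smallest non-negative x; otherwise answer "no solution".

First find gcd(72545, 304850):
304850 = 4×72545 + 14670
72545 = 4×14670 + 13865
14670 = 1×13865 + 805
13865 = 17×805 + 180
805 = 4×180 + 85
180 = 2×85 + 10
85 = 8×10 + 5
10 = 2×5 + 0
gcd = 5 and 5 | 112695, so solutions exist. Divide through by 5: 14509x ≡ 22539 (mod 60970).
Now find 14509⁻¹ mod 60970:
60970 = 4·14509 + 2934
14509 = 4·2934 + 2773
2934 = 1·2773 + 161
2773 = 17·161 + 36
161 = 4·36 + 17
36 = 2·17 + 2
17 = 8·2 + 1
2 = 2·1 + 0
Back-substitute:
1 = 17 − 8·2
1 = −8·36 + 17·17
1 = 17·161 − 76·36
1 = −76·2773 + 1309·161
1 = 1309·2934 − 1385·2773
1 = −1385·14509 + 6849·2934
1 = 6849·60970 − 28781·14509
So 14509·(-28781) ≡ 1 (mod 60970), i.e. 14509⁻¹ ≡ 32189.
Then x ≡ 32189·22539 ≡ 25841 (mod 60970); the smallest non-negative solution is x = 25841.

25841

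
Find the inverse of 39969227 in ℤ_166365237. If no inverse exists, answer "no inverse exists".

Apply the Euclidean algorithm to 166365237 and 39969227:
166365237 = 4·39969227 + 6488329
39969227 = 6·6488329 + 1039253
6488329 = 6·1039253 + 252811
1039253 = 4·252811 + 28009
252811 = 9·28009 + 730
28009 = 38·730 + 269
730 = 2·269 + 192
269 = 1·192 + 77
192 = 2·77 + 38
77 = 2·38 + 1
38 = 38·1 + 0
The gcd is 1. Working backward:
1 = 77 − 2·38
1 = −2·192 + 5·77
1 = 5·269 − 7·192
1 = −7·730 + 19·269
1 = 19·28009 − 729·730
1 = −729·252811 + 6580·28009
1 = 6580·1039253 − 27049·252811
1 = −27049·6488329 + 168874·1039253
1 = 168874·39969227 − 1040293·6488329
1 = −1040293·166365237 + 4330046·39969227
So 39969227·4330046 ≡ 1 (mod 166365237).

4330046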